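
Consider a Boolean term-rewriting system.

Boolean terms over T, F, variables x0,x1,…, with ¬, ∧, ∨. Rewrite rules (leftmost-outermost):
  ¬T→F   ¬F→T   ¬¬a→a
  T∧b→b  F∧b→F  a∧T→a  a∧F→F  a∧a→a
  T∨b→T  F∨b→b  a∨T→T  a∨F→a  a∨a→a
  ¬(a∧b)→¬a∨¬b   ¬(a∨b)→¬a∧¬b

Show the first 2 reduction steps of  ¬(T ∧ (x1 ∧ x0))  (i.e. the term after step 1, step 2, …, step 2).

Answer: after 2 steps: F ∨ ¬(x1 ∧ x0)

Working:
  start: ¬(T ∧ (x1 ∧ x0))
  [1] ¬T ∨ ¬(x1 ∧ x0)
  [2] F ∨ ¬(x1 ∧ x0)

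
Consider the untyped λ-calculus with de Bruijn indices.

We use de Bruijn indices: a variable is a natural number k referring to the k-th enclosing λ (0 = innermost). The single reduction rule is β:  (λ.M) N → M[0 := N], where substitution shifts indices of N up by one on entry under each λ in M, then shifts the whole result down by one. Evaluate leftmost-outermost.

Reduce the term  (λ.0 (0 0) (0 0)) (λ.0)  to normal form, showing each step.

Answer: normal form = λ.0  (in 5 steps)

Derivation:
  start: (λ.0 (0 0) (0 0)) (λ.0)
  step 1: (λ.0) ((λ.0) (λ.0)) ((λ.0) (λ.0))
  step 2: (λ.0) (λ.0) ((λ.0) (λ.0))
  step 3: (λ.0) ((λ.0) (λ.0))
  step 4: (λ.0) (λ.0)
  step 5: λ.0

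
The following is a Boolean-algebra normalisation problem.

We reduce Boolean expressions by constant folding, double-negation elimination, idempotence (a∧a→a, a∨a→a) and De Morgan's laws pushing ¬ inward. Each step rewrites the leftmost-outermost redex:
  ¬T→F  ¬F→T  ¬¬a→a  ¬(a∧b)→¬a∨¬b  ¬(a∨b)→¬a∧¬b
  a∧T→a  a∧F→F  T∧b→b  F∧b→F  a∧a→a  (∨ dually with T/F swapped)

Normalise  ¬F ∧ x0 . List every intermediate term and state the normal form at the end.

Answer: normal form = x0  (in 2 steps)

Derivation:
  start: ¬F ∧ x0
  step 1: T ∧ x0
  step 2: x0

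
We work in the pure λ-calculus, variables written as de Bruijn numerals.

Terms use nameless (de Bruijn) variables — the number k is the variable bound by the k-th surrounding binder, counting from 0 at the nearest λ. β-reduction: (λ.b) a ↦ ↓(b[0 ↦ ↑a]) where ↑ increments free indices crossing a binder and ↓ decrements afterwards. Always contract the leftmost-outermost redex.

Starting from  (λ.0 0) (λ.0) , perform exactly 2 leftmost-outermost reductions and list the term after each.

  start: (λ.0 0) (λ.0)
  →1  (λ.0) (λ.0)
  →2  λ.0

Answer: after 2 steps: λ.0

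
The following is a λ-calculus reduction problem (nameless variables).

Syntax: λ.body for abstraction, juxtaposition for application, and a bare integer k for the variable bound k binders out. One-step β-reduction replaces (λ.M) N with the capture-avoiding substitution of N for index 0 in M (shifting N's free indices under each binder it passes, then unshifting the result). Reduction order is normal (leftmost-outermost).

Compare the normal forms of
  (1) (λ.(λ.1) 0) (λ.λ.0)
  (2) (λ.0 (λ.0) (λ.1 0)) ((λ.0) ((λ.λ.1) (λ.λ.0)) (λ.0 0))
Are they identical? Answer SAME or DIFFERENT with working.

Answer: SAME — A ⇓ λ.λ.0, B ⇓ λ.λ.0

Reduction:
Term A:
  start: (λ.(λ.1) 0) (λ.λ.0)
  step 1: (λ.λ.λ.0) (λ.λ.0)
  step 2: λ.λ.0

Term B:
  start: (λ.0 (λ.0) (λ.1 0)) ((λ.0) ((λ.λ.1) (λ.λ.0)) (λ.0 0))
  step 1: (λ.0) ((λ.λ.1) (λ.λ.0)) (λ.0 0) (λ.0) (λ.(λ.0) ((λ.λ.1) (λ.λ.0)) (λ.0 0) 0)
  step 2: (λ.λ.1) (λ.λ.0) (λ.0 0) (λ.0) (λ.(λ.0) ((λ.λ.1) (λ.λ.0)) (λ.0 0) 0)
  step 3: (λ.λ.λ.0) (λ.0 0) (λ.0) (λ.(λ.0) ((λ.λ.1) (λ.λ.0)) (λ.0 0) 0)
  step 4: (λ.λ.0) (λ.0) (λ.(λ.0) ((λ.λ.1) (λ.λ.0)) (λ.0 0) 0)
  step 5: (λ.0) (λ.(λ.0) ((λ.λ.1) (λ.λ.0)) (λ.0 0) 0)
  step 6: λ.(λ.0) ((λ.λ.1) (λ.λ.0)) (λ.0 0) 0
  step 7: λ.(λ.λ.1) (λ.λ.0) (λ.0 0) 0
  step 8: λ.(λ.λ.λ.0) (λ.0 0) 0
  step 9: λ.(λ.λ.0) 0
  step 10: λ.λ.0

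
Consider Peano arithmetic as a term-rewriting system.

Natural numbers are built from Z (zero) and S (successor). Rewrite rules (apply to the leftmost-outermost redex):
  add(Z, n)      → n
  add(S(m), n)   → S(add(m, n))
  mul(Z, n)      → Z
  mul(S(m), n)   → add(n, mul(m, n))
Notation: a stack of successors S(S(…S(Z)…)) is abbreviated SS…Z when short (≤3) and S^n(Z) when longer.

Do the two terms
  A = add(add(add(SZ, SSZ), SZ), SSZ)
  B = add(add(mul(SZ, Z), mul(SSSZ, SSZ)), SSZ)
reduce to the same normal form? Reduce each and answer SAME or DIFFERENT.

Term A:
  start: add(add(add(SZ, SSZ), SZ), SSZ)
  →1  add(add(S(add(Z, SSZ)), SZ), SSZ)
  →2  add(S(add(add(Z, SSZ), SZ)), SSZ)
  →3  S(add(add(add(Z, SSZ), SZ), SSZ))
  →4  S(add(add(SSZ, SZ), SSZ))
  →5  S(add(S(add(SZ, SZ)), SSZ))
  →6  S(S(add(add(SZ, SZ), SSZ)))
  →7  S(S(add(S(add(Z, SZ)), SSZ)))
  →8  S(S(S(add(add(Z, SZ), SSZ))))
  →9  S(S(S(add(SZ, SSZ))))
  →10  S(S(S(S(add(Z, SSZ)))))
  →11  S^6(Z)

Term B:
  start: add(add(mul(SZ, Z), mul(SSSZ, SSZ)), SSZ)
  →1  add(add(add(Z, mul(Z, Z)), mul(SSSZ, SSZ)), SSZ)
  →2  add(add(mul(Z, Z), mul(SSSZ, SSZ)), SSZ)
  →3  add(add(Z, mul(SSSZ, SSZ)), SSZ)
  →4  add(mul(SSSZ, SSZ), SSZ)
  →5  add(add(SSZ, mul(SSZ, SSZ)), SSZ)
  →6  add(S(add(SZ, mul(SSZ, SSZ))), SSZ)
  →7  S(add(add(SZ, mul(SSZ, SSZ)), SSZ))
  →8  S(add(S(add(Z, mul(SSZ, SSZ))), SSZ))
  →9  S(S(add(add(Z, mul(SSZ, SSZ)), SSZ)))
  →10  S(S(add(mul(SSZ, SSZ), SSZ)))
  →11  S(S(add(add(SSZ, mul(SZ, SSZ)), SSZ)))
  →12  S(S(add(S(add(SZ, mul(SZ, SSZ))), SSZ)))
  →13  S(S(S(add(add(SZ, mul(SZ, SSZ)), SSZ))))
  →14  S(S(S(add(S(add(Z, mul(SZ, SSZ))), SSZ))))
  →15  S(S(S(S(add(add(Z, mul(SZ, SSZ)), SSZ)))))
  →16  S(S(S(S(add(mul(SZ, SSZ), SSZ)))))
  →17  S(S(S(S(add(add(SSZ, mul(Z, SSZ)), SSZ)))))
  →18  S(S(S(S(add(S(add(SZ, mul(Z, SSZ))), SSZ)))))
  →19  S(S(S(S(S(add(add(SZ, mul(Z, SSZ)), SSZ))))))
  →20  S(S(S(S(S(add(S(add(Z, mul(Z, SSZ))), SSZ))))))
  →21  S(S(S(S(S(S(add(add(Z, mul(Z, SSZ)), SSZ)))))))
  →22  S(S(S(S(S(S(add(mul(Z, SSZ), SSZ)))))))
  →23  S(S(S(S(S(S(add(Z, SSZ)))))))
  →24  S^8(Z)

Answer: DIFFERENT — A ⇓ S^6(Z), B ⇓ S^8(Z)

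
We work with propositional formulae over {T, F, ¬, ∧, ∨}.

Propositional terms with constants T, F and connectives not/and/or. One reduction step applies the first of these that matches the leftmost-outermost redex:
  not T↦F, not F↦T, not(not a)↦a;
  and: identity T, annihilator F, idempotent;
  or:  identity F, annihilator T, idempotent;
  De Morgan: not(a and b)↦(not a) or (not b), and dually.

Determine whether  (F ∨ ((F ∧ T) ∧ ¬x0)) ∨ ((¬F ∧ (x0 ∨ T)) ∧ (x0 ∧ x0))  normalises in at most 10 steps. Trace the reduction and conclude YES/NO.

  start: (F ∨ ((F ∧ T) ∧ ¬x0)) ∨ ((¬F ∧ (x0 ∨ T)) ∧ (x0 ∧ x0))
  step 1: ((F ∧ T) ∧ ¬x0) ∨ ((¬F ∧ (x0 ∨ T)) ∧ (x0 ∧ x0))
  step 2: (F ∧ ¬x0) ∨ ((¬F ∧ (x0 ∨ T)) ∧ (x0 ∧ x0))
  step 3: F ∨ ((¬F ∧ (x0 ∨ T)) ∧ (x0 ∧ x0))
  step 4: (¬F ∧ (x0 ∨ T)) ∧ (x0 ∧ x0)
  step 5: (T ∧ (x0 ∨ T)) ∧ (x0 ∧ x0)
  step 6: (x0 ∨ T) ∧ (x0 ∧ x0)
  step 7: T ∧ (x0 ∧ x0)
  step 8: x0 ∧ x0
  step 9: x0

Answer: YES — reaches normal form x0 in 9 ≤ 10 steps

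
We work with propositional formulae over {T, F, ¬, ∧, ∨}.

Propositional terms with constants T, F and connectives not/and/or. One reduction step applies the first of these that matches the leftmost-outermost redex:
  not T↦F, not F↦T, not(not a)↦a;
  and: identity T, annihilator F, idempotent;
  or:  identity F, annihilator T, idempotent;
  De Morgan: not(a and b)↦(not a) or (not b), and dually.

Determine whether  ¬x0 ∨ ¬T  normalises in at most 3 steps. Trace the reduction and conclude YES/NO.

  start: ¬x0 ∨ ¬T
  →1  ¬x0 ∨ F
  →2  ¬x0

Answer: YES — reaches normal form ¬x0 in 2 ≤ 3 steps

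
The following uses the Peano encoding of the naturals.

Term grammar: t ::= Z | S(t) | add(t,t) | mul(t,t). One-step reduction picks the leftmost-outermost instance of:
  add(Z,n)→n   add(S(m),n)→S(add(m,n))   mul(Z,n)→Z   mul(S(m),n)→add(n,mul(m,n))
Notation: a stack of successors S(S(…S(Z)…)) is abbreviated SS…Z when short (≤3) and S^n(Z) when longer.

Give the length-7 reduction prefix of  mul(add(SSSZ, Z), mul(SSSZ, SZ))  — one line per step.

Answer: after 7 steps: S(add(add(SZ, mul(SZ, SZ)), mul(add(SSZ, Z), mul(SSSZ, SZ))))

Derivation:
  start: mul(add(SSSZ, Z), mul(SSSZ, SZ))
  step 1: mul(S(add(SSZ, Z)), mul(SSSZ, SZ))
  step 2: add(mul(SSSZ, SZ), mul(add(SSZ, Z), mul(SSSZ, SZ)))
  step 3: add(add(SZ, mul(SSZ, SZ)), mul(add(SSZ, Z), mul(SSSZ, SZ)))
  step 4: add(S(add(Z, mul(SSZ, SZ))), mul(add(SSZ, Z), mul(SSSZ, SZ)))
  step 5: S(add(add(Z, mul(SSZ, SZ)), mul(add(SSZ, Z), mul(SSSZ, SZ))))
  step 6: S(add(mul(SSZ, SZ), mul(add(SSZ, Z), mul(SSSZ, SZ))))
  step 7: S(add(add(SZ, mul(SZ, SZ)), mul(add(SSZ, Z), mul(SSSZ, SZ))))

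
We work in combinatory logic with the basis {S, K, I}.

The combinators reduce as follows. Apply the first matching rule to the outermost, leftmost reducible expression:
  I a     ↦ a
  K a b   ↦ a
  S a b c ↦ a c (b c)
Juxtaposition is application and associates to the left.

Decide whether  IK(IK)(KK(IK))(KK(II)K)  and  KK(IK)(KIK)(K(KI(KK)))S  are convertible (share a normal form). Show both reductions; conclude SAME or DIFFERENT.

Term A:
  start: IK(IK)(KK(IK))(KK(II)K)
  →1  K(IK)(KK(IK))(KK(II)K)
  →2  IK(KK(II)K)
  →3  K(KK(II)K)
  →4  K(KK)

Term B:
  start: KK(IK)(KIK)(K(KI(KK)))S
  →1  K(KIK)(K(KI(KK)))S
  →2  KIKS
  →3  IS
  →4  S

Answer: DIFFERENT — A ⇓ K(KK), B ⇓ S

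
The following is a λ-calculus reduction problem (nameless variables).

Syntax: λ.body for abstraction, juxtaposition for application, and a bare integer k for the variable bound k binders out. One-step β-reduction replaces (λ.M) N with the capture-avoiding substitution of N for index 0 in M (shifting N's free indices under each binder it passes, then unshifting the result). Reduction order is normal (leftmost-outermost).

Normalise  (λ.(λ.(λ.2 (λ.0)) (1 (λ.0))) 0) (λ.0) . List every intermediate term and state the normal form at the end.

Answer: normal form = λ.0  (in 4 steps)

Reduction:
  start: (λ.(λ.(λ.2 (λ.0)) (1 (λ.0))) 0) (λ.0)
  [1] (λ.(λ.(λ.0) (λ.0)) ((λ.0) (λ.0))) (λ.0)
  [2] (λ.(λ.0) (λ.0)) ((λ.0) (λ.0))
  [3] (λ.0) (λ.0)
  [4] λ.0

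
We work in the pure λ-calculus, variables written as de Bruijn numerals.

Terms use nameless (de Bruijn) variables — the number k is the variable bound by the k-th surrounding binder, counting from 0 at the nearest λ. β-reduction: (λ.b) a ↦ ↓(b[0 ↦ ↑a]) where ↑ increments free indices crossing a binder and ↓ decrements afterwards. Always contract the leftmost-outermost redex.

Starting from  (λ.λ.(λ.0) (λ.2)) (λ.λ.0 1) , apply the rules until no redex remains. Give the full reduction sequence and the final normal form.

Answer: normal form = λ.λ.λ.λ.0 1  (in 2 steps)

Working:
  start: (λ.λ.(λ.0) (λ.2)) (λ.λ.0 1)
  →1  λ.(λ.0) (λ.λ.λ.0 1)
  →2  λ.λ.λ.λ.0 1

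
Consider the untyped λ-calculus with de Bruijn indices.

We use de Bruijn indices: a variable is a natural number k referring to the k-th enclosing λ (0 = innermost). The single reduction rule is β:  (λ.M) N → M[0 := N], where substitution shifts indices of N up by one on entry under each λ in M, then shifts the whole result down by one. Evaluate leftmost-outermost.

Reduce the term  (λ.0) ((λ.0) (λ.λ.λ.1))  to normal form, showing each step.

  start: (λ.0) ((λ.0) (λ.λ.λ.1))
  →1  (λ.0) (λ.λ.λ.1)
  →2  λ.λ.λ.1

Answer: normal form = λ.λ.λ.1  (in 2 steps)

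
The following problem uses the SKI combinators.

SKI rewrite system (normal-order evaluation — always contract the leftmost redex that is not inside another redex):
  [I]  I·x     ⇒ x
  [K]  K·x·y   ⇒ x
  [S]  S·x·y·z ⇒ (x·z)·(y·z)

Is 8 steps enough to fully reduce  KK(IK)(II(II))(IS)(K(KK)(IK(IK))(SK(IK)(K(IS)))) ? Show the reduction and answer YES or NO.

Answer: YES — reaches normal form K in 8 ≤ 8 steps

Working:
  start: KK(IK)(II(II))(IS)(K(KK)(IK(IK))(SK(IK)(K(IS))))
  →1  K(II(II))(IS)(K(KK)(IK(IK))(SK(IK)(K(IS))))
  →2  II(II)(K(KK)(IK(IK))(SK(IK)(K(IS))))
  →3  I(II)(K(KK)(IK(IK))(SK(IK)(K(IS))))
  →4  II(K(KK)(IK(IK))(SK(IK)(K(IS))))
  →5  I(K(KK)(IK(IK))(SK(IK)(K(IS))))
  →6  K(KK)(IK(IK))(SK(IK)(K(IS)))
  →7  KK(SK(IK)(K(IS)))
  →8  K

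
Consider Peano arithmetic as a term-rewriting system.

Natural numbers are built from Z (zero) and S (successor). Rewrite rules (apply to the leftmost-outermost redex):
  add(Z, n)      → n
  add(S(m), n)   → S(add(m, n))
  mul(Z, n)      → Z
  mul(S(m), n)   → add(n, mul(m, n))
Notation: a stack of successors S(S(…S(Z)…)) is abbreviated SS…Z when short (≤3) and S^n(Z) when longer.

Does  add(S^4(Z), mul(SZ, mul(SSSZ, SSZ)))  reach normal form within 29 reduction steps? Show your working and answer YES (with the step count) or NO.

  start: add(S^4(Z), mul(SZ, mul(SSSZ, SSZ)))
  →1  S(add(SSSZ, mul(SZ, mul(SSSZ, SSZ))))
  →2  S(S(add(SSZ, mul(SZ, mul(SSSZ, SSZ)))))
  →3  S(S(S(add(SZ, mul(SZ, mul(SSSZ, SSZ))))))
  →4  S(S(S(S(add(Z, mul(SZ, mul(SSSZ, SSZ)))))))
  →5  S(S(S(S(mul(SZ, mul(SSSZ, SSZ))))))
  →6  S(S(S(S(add(mul(SSSZ, SSZ), mul(Z, mul(SSSZ, SSZ)))))))
  →7  S(S(S(S(add(add(SSZ, mul(SSZ, SSZ)), mul(Z, mul(SSSZ, SSZ)))))))
  →8  S(S(S(S(add(S(add(SZ, mul(SSZ, SSZ))), mul(Z, mul(SSSZ, SSZ)))))))
  →9  S(S(S(S(S(add(add(SZ, mul(SSZ, SSZ)), mul(Z, mul(SSSZ, SSZ))))))))
  →10  S(S(S(S(S(add(S(add(Z, mul(SSZ, SSZ))), mul(Z, mul(SSSZ, SSZ))))))))
  →11  S(S(S(S(S(S(add(add(Z, mul(SSZ, SSZ)), mul(Z, mul(SSSZ, SSZ)))))))))
  →12  S(S(S(S(S(S(add(mul(SSZ, SSZ), mul(Z, mul(SSSZ, SSZ)))))))))
  →13  S(S(S(S(S(S(add(add(SSZ, mul(SZ, SSZ)), mul(Z, mul(SSSZ, SSZ)))))))))
  →14  S(S(S(S(S(S(add(S(add(SZ, mul(SZ, SSZ))), mul(Z, mul(SSSZ, SSZ)))))))))
  →15  S(S(S(S(S(S(S(add(add(SZ, mul(SZ, SSZ)), mul(Z, mul(SSSZ, SSZ))))))))))
  →16  S(S(S(S(S(S(S(add(S(add(Z, mul(SZ, SSZ))), mul(Z, mul(SSSZ, SSZ))))))))))
  →17  S(S(S(S(S(S(S(S(add(add(Z, mul(SZ, SSZ)), mul(Z, mul(SSSZ, SSZ)))))))))))
  →18  S(S(S(S(S(S(S(S(add(mul(SZ, SSZ), mul(Z, mul(SSSZ, SSZ)))))))))))
  →19  S(S(S(S(S(S(S(S(add(add(SSZ, mul(Z, SSZ)), mul(Z, mul(SSSZ, SSZ)))))))))))
  →20  S(S(S(S(S(S(S(S(add(S(add(SZ, mul(Z, SSZ))), mul(Z, mul(SSSZ, SSZ)))))))))))
  →21  S(S(S(S(S(S(S(S(S(add(add(SZ, mul(Z, SSZ)), mul(Z, mul(SSSZ, SSZ))))))))))))
  →22  S(S(S(S(S(S(S(S(S(add(S(add(Z, mul(Z, SSZ))), mul(Z, mul(SSSZ, SSZ))))))))))))
  →23  S(S(S(S(S(S(S(S(S(S(add(add(Z, mul(Z, SSZ)), mul(Z, mul(SSSZ, SSZ)))))))))))))
  →24  S(S(S(S(S(S(S(S(S(S(add(mul(Z, SSZ), mul(Z, mul(SSSZ, SSZ)))))))))))))
  →25  S(S(S(S(S(S(S(S(S(S(add(Z, mul(Z, mul(SSSZ, SSZ)))))))))))))
  →26  S(S(S(S(S(S(S(S(S(S(mul(Z, mul(SSSZ, SSZ))))))))))))
  →27  S^10(Z)

Answer: YES — reaches normal form S^10(Z) in 27 ≤ 29 steps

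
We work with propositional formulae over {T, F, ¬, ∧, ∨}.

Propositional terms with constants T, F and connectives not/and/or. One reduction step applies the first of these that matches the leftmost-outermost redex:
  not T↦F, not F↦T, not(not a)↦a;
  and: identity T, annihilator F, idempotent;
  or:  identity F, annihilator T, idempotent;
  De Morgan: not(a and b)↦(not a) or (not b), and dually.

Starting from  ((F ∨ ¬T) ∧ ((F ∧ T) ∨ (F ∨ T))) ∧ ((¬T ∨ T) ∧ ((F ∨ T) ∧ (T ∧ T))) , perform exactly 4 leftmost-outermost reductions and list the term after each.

  start: ((F ∨ ¬T) ∧ ((F ∧ T) ∨ (F ∨ T))) ∧ ((¬T ∨ T) ∧ ((F ∨ T) ∧ (T ∧ T)))
  →1  (¬T ∧ ((F ∧ T) ∨ (F ∨ T))) ∧ ((¬T ∨ T) ∧ ((F ∨ T) ∧ (T ∧ T)))
  →2  (F ∧ ((F ∧ T) ∨ (F ∨ T))) ∧ ((¬T ∨ T) ∧ ((F ∨ T) ∧ (T ∧ T)))
  →3  F ∧ ((¬T ∨ T) ∧ ((F ∨ T) ∧ (T ∧ T)))
  →4  F

Answer: after 4 steps: F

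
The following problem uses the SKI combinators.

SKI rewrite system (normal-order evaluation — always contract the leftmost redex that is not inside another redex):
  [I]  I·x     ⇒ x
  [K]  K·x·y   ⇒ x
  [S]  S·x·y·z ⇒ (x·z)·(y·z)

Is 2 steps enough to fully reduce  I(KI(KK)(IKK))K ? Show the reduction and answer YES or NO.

  start: I(KI(KK)(IKK))K
  step 1: KI(KK)(IKK)K
  step 2: I(IKK)K

Answer: NO — after 2 steps the term is I(IKK)K, not yet normal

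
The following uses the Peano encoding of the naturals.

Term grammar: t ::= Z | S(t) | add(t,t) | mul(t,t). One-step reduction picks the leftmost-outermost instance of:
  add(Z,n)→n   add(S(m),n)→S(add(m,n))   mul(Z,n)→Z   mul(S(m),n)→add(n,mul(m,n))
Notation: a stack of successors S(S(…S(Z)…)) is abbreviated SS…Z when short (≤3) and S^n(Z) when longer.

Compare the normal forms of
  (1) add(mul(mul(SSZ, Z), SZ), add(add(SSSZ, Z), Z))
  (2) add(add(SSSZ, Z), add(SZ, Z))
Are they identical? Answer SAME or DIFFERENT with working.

Answer: DIFFERENT — A ⇓ SSSZ, B ⇓ S^4(Z)

Reduction:
Term A:
  start: add(mul(mul(SSZ, Z), SZ), add(add(SSSZ, Z), Z))
  step 1: add(mul(add(Z, mul(SZ, Z)), SZ), add(add(SSSZ, Z), Z))
  step 2: add(mul(mul(SZ, Z), SZ), add(add(SSSZ, Z), Z))
  step 3: add(mul(add(Z, mul(Z, Z)), SZ), add(add(SSSZ, Z), Z))
  step 4: add(mul(mul(Z, Z), SZ), add(add(SSSZ, Z), Z))
  step 5: add(mul(Z, SZ), add(add(SSSZ, Z), Z))
  step 6: add(Z, add(add(SSSZ, Z), Z))
  step 7: add(add(SSSZ, Z), Z)
  step 8: add(S(add(SSZ, Z)), Z)
  step 9: S(add(add(SSZ, Z), Z))
  step 10: S(add(S(add(SZ, Z)), Z))
  step 11: S(S(add(add(SZ, Z), Z)))
  step 12: S(S(add(S(add(Z, Z)), Z)))
  step 13: S(S(S(add(add(Z, Z), Z))))
  step 14: S(S(S(add(Z, Z))))
  step 15: SSSZ

Term B:
  start: add(add(SSSZ, Z), add(SZ, Z))
  step 1: add(S(add(SSZ, Z)), add(SZ, Z))
  step 2: S(add(add(SSZ, Z), add(SZ, Z)))
  step 3: S(add(S(add(SZ, Z)), add(SZ, Z)))
  step 4: S(S(add(add(SZ, Z), add(SZ, Z))))
  step 5: S(S(add(S(add(Z, Z)), add(SZ, Z))))
  step 6: S(S(S(add(add(Z, Z), add(SZ, Z)))))
  step 7: S(S(S(add(Z, add(SZ, Z)))))
  step 8: S(S(S(add(SZ, Z))))
  step 9: S(S(S(S(add(Z, Z)))))
  step 10: S^4(Z)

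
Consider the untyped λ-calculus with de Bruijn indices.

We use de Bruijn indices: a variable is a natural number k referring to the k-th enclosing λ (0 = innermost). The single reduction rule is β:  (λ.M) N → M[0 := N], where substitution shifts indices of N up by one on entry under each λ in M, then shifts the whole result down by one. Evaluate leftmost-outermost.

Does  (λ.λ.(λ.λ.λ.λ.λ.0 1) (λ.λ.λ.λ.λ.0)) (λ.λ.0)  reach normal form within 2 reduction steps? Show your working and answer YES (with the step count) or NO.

  start: (λ.λ.(λ.λ.λ.λ.λ.0 1) (λ.λ.λ.λ.λ.0)) (λ.λ.0)
  step 1: λ.(λ.λ.λ.λ.λ.0 1) (λ.λ.λ.λ.λ.0)
  step 2: λ.λ.λ.λ.λ.0 1

Answer: YES — reaches normal form λ.λ.λ.λ.λ.0 1 in 2 ≤ 2 steps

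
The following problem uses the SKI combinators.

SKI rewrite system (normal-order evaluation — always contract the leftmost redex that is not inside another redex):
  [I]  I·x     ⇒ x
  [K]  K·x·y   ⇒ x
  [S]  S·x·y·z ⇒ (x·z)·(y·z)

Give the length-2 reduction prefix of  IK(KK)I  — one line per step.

  start: IK(KK)I
  [1] K(KK)I
  [2] KK

Answer: after 2 steps: KK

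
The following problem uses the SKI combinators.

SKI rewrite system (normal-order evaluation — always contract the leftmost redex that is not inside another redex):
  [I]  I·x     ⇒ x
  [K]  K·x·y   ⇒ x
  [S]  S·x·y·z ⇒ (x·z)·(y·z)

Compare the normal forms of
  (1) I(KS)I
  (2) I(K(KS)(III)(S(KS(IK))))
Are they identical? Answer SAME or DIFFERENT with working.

Answer: SAME — A ⇓ S, B ⇓ S

Working:
Term A:
  start: I(KS)I
  →1  KSI
  →2  S

Term B:
  start: I(K(KS)(III)(S(KS(IK))))
  →1  K(KS)(III)(S(KS(IK)))
  →2  KS(S(KS(IK)))
  →3  S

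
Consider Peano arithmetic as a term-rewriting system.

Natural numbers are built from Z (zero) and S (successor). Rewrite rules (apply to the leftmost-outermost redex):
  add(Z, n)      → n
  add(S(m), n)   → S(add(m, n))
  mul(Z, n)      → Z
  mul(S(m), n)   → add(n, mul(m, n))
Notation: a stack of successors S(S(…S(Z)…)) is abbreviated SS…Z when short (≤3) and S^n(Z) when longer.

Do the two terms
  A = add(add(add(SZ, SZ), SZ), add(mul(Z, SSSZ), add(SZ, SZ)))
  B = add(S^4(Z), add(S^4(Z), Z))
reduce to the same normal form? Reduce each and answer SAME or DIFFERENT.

Term A:
  start: add(add(add(SZ, SZ), SZ), add(mul(Z, SSSZ), add(SZ, SZ)))
  →1  add(add(S(add(Z, SZ)), SZ), add(mul(Z, SSSZ), add(SZ, SZ)))
  →2  add(S(add(add(Z, SZ), SZ)), add(mul(Z, SSSZ), add(SZ, SZ)))
  →3  S(add(add(add(Z, SZ), SZ), add(mul(Z, SSSZ), add(SZ, SZ))))
  →4  S(add(add(SZ, SZ), add(mul(Z, SSSZ), add(SZ, SZ))))
  →5  S(add(S(add(Z, SZ)), add(mul(Z, SSSZ), add(SZ, SZ))))
  →6  S(S(add(add(Z, SZ), add(mul(Z, SSSZ), add(SZ, SZ)))))
  →7  S(S(add(SZ, add(mul(Z, SSSZ), add(SZ, SZ)))))
  →8  S(S(S(add(Z, add(mul(Z, SSSZ), add(SZ, SZ))))))
  →9  S(S(S(add(mul(Z, SSSZ), add(SZ, SZ)))))
  →10  S(S(S(add(Z, add(SZ, SZ)))))
  →11  S(S(S(add(SZ, SZ))))
  →12  S(S(S(S(add(Z, SZ)))))
  →13  S^5(Z)

Term B:
  start: add(S^4(Z), add(S^4(Z), Z))
  →1  S(add(SSSZ, add(S^4(Z), Z)))
  →2  S(S(add(SSZ, add(S^4(Z), Z))))
  →3  S(S(S(add(SZ, add(S^4(Z), Z)))))
  →4  S(S(S(S(add(Z, add(S^4(Z), Z))))))
  →5  S(S(S(S(add(S^4(Z), Z)))))
  →6  S(S(S(S(S(add(SSSZ, Z))))))
  →7  S(S(S(S(S(S(add(SSZ, Z)))))))
  →8  S(S(S(S(S(S(S(add(SZ, Z))))))))
  →9  S(S(S(S(S(S(S(S(add(Z, Z)))))))))
  →10  S^8(Z)

Answer: DIFFERENT — A ⇓ S^5(Z), B ⇓ S^8(Z)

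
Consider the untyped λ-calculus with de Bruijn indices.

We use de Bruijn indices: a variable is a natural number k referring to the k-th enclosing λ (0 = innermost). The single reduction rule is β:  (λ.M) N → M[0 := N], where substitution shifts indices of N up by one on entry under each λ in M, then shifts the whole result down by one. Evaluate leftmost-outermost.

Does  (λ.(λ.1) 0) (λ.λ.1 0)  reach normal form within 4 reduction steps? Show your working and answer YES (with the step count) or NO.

  start: (λ.(λ.1) 0) (λ.λ.1 0)
  [1] (λ.λ.λ.1 0) (λ.λ.1 0)
  [2] λ.λ.1 0

Answer: YES — reaches normal form λ.λ.1 0 in 2 ≤ 4 steps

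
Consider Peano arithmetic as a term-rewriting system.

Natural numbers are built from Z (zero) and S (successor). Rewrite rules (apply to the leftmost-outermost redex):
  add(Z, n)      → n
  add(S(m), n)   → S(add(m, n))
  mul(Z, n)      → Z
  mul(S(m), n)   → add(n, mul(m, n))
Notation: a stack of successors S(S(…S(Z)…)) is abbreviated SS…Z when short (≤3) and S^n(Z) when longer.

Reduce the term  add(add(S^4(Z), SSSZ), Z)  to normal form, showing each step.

  start: add(add(S^4(Z), SSSZ), Z)
  step 1: add(S(add(SSSZ, SSSZ)), Z)
  step 2: S(add(add(SSSZ, SSSZ), Z))
  step 3: S(add(S(add(SSZ, SSSZ)), Z))
  step 4: S(S(add(add(SSZ, SSSZ), Z)))
  step 5: S(S(add(S(add(SZ, SSSZ)), Z)))
  step 6: S(S(S(add(add(SZ, SSSZ), Z))))
  step 7: S(S(S(add(S(add(Z, SSSZ)), Z))))
  step 8: S(S(S(S(add(add(Z, SSSZ), Z)))))
  step 9: S(S(S(S(add(SSSZ, Z)))))
  step 10: S(S(S(S(S(add(SSZ, Z))))))
  step 11: S(S(S(S(S(S(add(SZ, Z)))))))
  step 12: S(S(S(S(S(S(S(add(Z, Z))))))))
  step 13: S^7(Z)

Answer: normal form = S^7(Z)  (in 13 steps)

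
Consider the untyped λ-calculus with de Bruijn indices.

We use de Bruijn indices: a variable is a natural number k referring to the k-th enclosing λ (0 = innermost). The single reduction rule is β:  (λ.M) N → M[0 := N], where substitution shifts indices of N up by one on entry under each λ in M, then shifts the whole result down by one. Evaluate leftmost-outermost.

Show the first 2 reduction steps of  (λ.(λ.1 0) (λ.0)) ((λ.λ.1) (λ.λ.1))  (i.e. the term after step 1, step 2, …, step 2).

Answer: after 2 steps: (λ.λ.1) (λ.λ.1) (λ.0)

Reduction:
  start: (λ.(λ.1 0) (λ.0)) ((λ.λ.1) (λ.λ.1))
  [1] (λ.(λ.λ.1) (λ.λ.1) 0) (λ.0)
  [2] (λ.λ.1) (λ.λ.1) (λ.0)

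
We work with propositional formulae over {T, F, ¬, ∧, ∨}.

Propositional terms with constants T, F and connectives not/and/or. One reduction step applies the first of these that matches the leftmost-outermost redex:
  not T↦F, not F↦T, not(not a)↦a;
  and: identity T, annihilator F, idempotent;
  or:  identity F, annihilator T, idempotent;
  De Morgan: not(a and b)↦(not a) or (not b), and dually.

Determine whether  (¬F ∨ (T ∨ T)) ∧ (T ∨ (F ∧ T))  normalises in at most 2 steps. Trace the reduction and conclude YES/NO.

  start: (¬F ∨ (T ∨ T)) ∧ (T ∨ (F ∧ T))
  [1] (T ∨ (T ∨ T)) ∧ (T ∨ (F ∧ T))
  [2] T ∧ (T ∨ (F ∧ T))

Answer: NO — after 2 steps the term is T ∧ (T ∨ (F ∧ T)), not yet normal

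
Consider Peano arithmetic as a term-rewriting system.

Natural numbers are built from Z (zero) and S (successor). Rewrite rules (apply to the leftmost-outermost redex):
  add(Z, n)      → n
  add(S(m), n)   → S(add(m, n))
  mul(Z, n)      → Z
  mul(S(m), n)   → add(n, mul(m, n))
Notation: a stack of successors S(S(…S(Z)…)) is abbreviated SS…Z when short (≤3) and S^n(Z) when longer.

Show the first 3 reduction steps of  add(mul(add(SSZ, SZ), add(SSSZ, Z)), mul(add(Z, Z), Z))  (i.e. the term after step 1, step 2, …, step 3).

  start: add(mul(add(SSZ, SZ), add(SSSZ, Z)), mul(add(Z, Z), Z))
  [1] add(mul(S(add(SZ, SZ)), add(SSSZ, Z)), mul(add(Z, Z), Z))
  [2] add(add(add(SSSZ, Z), mul(add(SZ, SZ), add(SSSZ, Z))), mul(add(Z, Z), Z))
  [3] add(add(S(add(SSZ, Z)), mul(add(SZ, SZ), add(SSSZ, Z))), mul(add(Z, Z), Z))

Answer: after 3 steps: add(add(S(add(SSZ, Z)), mul(add(SZ, SZ), add(SSSZ, Z))), mul(add(Z, Z), Z))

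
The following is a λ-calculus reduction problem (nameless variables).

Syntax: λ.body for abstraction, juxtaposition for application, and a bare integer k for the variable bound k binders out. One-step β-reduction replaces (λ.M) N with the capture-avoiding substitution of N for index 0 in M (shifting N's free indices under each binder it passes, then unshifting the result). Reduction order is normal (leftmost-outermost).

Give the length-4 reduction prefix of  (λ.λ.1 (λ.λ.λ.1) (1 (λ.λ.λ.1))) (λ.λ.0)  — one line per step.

  start: (λ.λ.1 (λ.λ.λ.1) (1 (λ.λ.λ.1))) (λ.λ.0)
  →1  λ.(λ.λ.0) (λ.λ.λ.1) ((λ.λ.0) (λ.λ.λ.1))
  →2  λ.(λ.0) ((λ.λ.0) (λ.λ.λ.1))
  →3  λ.(λ.λ.0) (λ.λ.λ.1)
  →4  λ.λ.0

Answer: after 4 steps: λ.λ.0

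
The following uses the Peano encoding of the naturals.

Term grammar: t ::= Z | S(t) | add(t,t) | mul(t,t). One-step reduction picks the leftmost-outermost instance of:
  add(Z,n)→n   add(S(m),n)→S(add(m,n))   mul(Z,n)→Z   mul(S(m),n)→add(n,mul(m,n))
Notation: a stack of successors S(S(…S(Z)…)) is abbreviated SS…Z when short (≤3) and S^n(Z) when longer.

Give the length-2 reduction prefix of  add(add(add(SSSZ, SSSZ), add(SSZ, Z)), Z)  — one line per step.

  start: add(add(add(SSSZ, SSSZ), add(SSZ, Z)), Z)
  [1] add(add(S(add(SSZ, SSSZ)), add(SSZ, Z)), Z)
  [2] add(S(add(add(SSZ, SSSZ), add(SSZ, Z))), Z)

Answer: after 2 steps: add(S(add(add(SSZ, SSSZ), add(SSZ, Z))), Z)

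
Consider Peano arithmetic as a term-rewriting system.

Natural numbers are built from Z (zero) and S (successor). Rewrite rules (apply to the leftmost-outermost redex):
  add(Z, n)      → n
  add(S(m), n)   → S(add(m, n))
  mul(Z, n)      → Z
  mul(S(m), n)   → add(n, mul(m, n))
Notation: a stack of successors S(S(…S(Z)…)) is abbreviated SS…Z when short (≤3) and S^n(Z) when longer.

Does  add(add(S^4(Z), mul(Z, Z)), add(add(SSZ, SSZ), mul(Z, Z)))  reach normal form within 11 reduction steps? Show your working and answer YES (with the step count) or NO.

  start: add(add(S^4(Z), mul(Z, Z)), add(add(SSZ, SSZ), mul(Z, Z)))
  →1  add(S(add(SSSZ, mul(Z, Z))), add(add(SSZ, SSZ), mul(Z, Z)))
  →2  S(add(add(SSSZ, mul(Z, Z)), add(add(SSZ, SSZ), mul(Z, Z))))
  →3  S(add(S(add(SSZ, mul(Z, Z))), add(add(SSZ, SSZ), mul(Z, Z))))
  →4  S(S(add(add(SSZ, mul(Z, Z)), add(add(SSZ, SSZ), mul(Z, Z)))))
  →5  S(S(add(S(add(SZ, mul(Z, Z))), add(add(SSZ, SSZ), mul(Z, Z)))))
  →6  S(S(S(add(add(SZ, mul(Z, Z)), add(add(SSZ, SSZ), mul(Z, Z))))))
  →7  S(S(S(add(S(add(Z, mul(Z, Z))), add(add(SSZ, SSZ), mul(Z, Z))))))
  →8  S(S(S(S(add(add(Z, mul(Z, Z)), add(add(SSZ, SSZ), mul(Z, Z)))))))
  →9  S(S(S(S(add(mul(Z, Z), add(add(SSZ, SSZ), mul(Z, Z)))))))
  →10  S(S(S(S(add(Z, add(add(SSZ, SSZ), mul(Z, Z)))))))
  →11  S(S(S(S(add(add(SSZ, SSZ), mul(Z, Z))))))

Answer: NO — after 11 steps the term is S(S(S(S(add(add(SSZ, SSZ), mul(Z, Z)))))), not yet normal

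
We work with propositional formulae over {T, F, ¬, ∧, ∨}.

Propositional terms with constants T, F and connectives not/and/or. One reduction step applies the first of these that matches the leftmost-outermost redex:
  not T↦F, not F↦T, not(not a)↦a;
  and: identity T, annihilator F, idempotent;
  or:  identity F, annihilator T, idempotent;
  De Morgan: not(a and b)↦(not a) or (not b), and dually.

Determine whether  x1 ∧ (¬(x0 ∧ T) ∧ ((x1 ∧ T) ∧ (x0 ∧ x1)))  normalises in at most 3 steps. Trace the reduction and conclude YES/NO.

  start: x1 ∧ (¬(x0 ∧ T) ∧ ((x1 ∧ T) ∧ (x0 ∧ x1)))
  →1  x1 ∧ ((¬x0 ∨ ¬T) ∧ ((x1 ∧ T) ∧ (x0 ∧ x1)))
  →2  x1 ∧ ((¬x0 ∨ F) ∧ ((x1 ∧ T) ∧ (x0 ∧ x1)))
  →3  x1 ∧ (¬x0 ∧ ((x1 ∧ T) ∧ (x0 ∧ x1)))

Answer: NO — after 3 steps the term is x1 ∧ (¬x0 ∧ ((x1 ∧ T) ∧ (x0 ∧ x1))), not yet normal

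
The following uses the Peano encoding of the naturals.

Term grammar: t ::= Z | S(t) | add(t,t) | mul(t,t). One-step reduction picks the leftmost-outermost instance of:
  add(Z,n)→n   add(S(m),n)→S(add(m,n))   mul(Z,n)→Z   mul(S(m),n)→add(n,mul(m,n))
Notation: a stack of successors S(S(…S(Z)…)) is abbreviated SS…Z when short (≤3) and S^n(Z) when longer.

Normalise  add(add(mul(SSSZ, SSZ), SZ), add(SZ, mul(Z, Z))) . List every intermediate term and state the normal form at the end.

Answer: normal form = S^8(Z)  (in 31 steps)

Working:
  start: add(add(mul(SSSZ, SSZ), SZ), add(SZ, mul(Z, Z)))
  [1] add(add(add(SSZ, mul(SSZ, SSZ)), SZ), add(SZ, mul(Z, Z)))
  [2] add(add(S(add(SZ, mul(SSZ, SSZ))), SZ), add(SZ, mul(Z, Z)))
  [3] add(S(add(add(SZ, mul(SSZ, SSZ)), SZ)), add(SZ, mul(Z, Z)))
  [4] S(add(add(add(SZ, mul(SSZ, SSZ)), SZ), add(SZ, mul(Z, Z))))
  [5] S(add(add(S(add(Z, mul(SSZ, SSZ))), SZ), add(SZ, mul(Z, Z))))
  [6] S(add(S(add(add(Z, mul(SSZ, SSZ)), SZ)), add(SZ, mul(Z, Z))))
  [7] S(S(add(add(add(Z, mul(SSZ, SSZ)), SZ), add(SZ, mul(Z, Z)))))
  [8] S(S(add(add(mul(SSZ, SSZ), SZ), add(SZ, mul(Z, Z)))))
  [9] S(S(add(add(add(SSZ, mul(SZ, SSZ)), SZ), add(SZ, mul(Z, Z)))))
  [10] S(S(add(add(S(add(SZ, mul(SZ, SSZ))), SZ), add(SZ, mul(Z, Z)))))
  [11] S(S(add(S(add(add(SZ, mul(SZ, SSZ)), SZ)), add(SZ, mul(Z, Z)))))
  [12] S(S(S(add(add(add(SZ, mul(SZ, SSZ)), SZ), add(SZ, mul(Z, Z))))))
  [13] S(S(S(add(add(S(add(Z, mul(SZ, SSZ))), SZ), add(SZ, mul(Z, Z))))))
  [14] S(S(S(add(S(add(add(Z, mul(SZ, SSZ)), SZ)), add(SZ, mul(Z, Z))))))
  [15] S(S(S(S(add(add(add(Z, mul(SZ, SSZ)), SZ), add(SZ, mul(Z, Z)))))))
  [16] S(S(S(S(add(add(mul(SZ, SSZ), SZ), add(SZ, mul(Z, Z)))))))
  [17] S(S(S(S(add(add(add(SSZ, mul(Z, SSZ)), SZ), add(SZ, mul(Z, Z)))))))
  [18] S(S(S(S(add(add(S(add(SZ, mul(Z, SSZ))), SZ), add(SZ, mul(Z, Z)))))))
  [19] S(S(S(S(add(S(add(add(SZ, mul(Z, SSZ)), SZ)), add(SZ, mul(Z, Z)))))))
  [20] S(S(S(S(S(add(add(add(SZ, mul(Z, SSZ)), SZ), add(SZ, mul(Z, Z))))))))
  [21] S(S(S(S(S(add(add(S(add(Z, mul(Z, SSZ))), SZ), add(SZ, mul(Z, Z))))))))
  [22] S(S(S(S(S(add(S(add(add(Z, mul(Z, SSZ)), SZ)), add(SZ, mul(Z, Z))))))))
  [23] S(S(S(S(S(S(add(add(add(Z, mul(Z, SSZ)), SZ), add(SZ, mul(Z, Z)))))))))
  [24] S(S(S(S(S(S(add(add(mul(Z, SSZ), SZ), add(SZ, mul(Z, Z)))))))))
  [25] S(S(S(S(S(S(add(add(Z, SZ), add(SZ, mul(Z, Z)))))))))
  [26] S(S(S(S(S(S(add(SZ, add(SZ, mul(Z, Z)))))))))
  [27] S(S(S(S(S(S(S(add(Z, add(SZ, mul(Z, Z))))))))))
  [28] S(S(S(S(S(S(S(add(SZ, mul(Z, Z)))))))))
  [29] S(S(S(S(S(S(S(S(add(Z, mul(Z, Z))))))))))
  [30] S(S(S(S(S(S(S(S(mul(Z, Z)))))))))
  [31] S^8(Z)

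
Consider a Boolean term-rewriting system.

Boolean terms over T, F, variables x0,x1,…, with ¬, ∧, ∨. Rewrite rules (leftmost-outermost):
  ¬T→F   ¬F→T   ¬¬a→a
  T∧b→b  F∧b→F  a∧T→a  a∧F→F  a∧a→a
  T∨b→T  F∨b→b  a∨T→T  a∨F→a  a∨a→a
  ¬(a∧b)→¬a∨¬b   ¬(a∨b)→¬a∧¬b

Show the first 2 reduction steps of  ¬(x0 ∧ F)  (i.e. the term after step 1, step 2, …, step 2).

Answer: after 2 steps: ¬x0 ∨ T

Derivation:
  start: ¬(x0 ∧ F)
  →1  ¬x0 ∨ ¬F
  →2  ¬x0 ∨ T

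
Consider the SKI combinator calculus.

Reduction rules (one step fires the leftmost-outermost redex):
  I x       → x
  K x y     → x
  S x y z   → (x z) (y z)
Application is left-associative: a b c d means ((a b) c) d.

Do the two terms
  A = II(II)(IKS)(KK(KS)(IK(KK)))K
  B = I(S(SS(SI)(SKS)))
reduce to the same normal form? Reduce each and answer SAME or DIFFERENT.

Answer: DIFFERENT — A ⇓ SK, B ⇓ S(S(SKS)(SI(SKS)))

Derivation:
Term A:
  start: II(II)(IKS)(KK(KS)(IK(KK)))K
  →1  I(II)(IKS)(KK(KS)(IK(KK)))K
  →2  II(IKS)(KK(KS)(IK(KK)))K
  →3  I(IKS)(KK(KS)(IK(KK)))K
  →4  IKS(KK(KS)(IK(KK)))K
  →5  KS(KK(KS)(IK(KK)))K
  →6  SK

Term B:
  start: I(S(SS(SI)(SKS)))
  →1  S(SS(SI)(SKS))
  →2  S(S(SKS)(SI(SKS)))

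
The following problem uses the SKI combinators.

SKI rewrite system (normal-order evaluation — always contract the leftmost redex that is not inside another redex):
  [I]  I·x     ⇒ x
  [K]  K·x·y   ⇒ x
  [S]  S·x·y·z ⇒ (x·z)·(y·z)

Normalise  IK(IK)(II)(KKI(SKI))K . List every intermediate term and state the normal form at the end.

Answer: normal form = K(SKI)  (in 5 steps)

Working:
  start: IK(IK)(II)(KKI(SKI))K
  →1  K(IK)(II)(KKI(SKI))K
  →2  IK(KKI(SKI))K
  →3  K(KKI(SKI))K
  →4  KKI(SKI)
  →5  K(SKI)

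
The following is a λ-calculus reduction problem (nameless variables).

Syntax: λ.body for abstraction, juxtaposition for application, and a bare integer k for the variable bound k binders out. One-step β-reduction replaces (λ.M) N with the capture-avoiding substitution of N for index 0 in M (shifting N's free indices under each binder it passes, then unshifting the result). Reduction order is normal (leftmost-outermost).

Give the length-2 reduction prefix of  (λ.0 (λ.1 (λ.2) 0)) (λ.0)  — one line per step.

Answer: after 2 steps: λ.(λ.0) (λ.λ.0) 0

Derivation:
  start: (λ.0 (λ.1 (λ.2) 0)) (λ.0)
  step 1: (λ.0) (λ.(λ.0) (λ.λ.0) 0)
  step 2: λ.(λ.0) (λ.λ.0) 0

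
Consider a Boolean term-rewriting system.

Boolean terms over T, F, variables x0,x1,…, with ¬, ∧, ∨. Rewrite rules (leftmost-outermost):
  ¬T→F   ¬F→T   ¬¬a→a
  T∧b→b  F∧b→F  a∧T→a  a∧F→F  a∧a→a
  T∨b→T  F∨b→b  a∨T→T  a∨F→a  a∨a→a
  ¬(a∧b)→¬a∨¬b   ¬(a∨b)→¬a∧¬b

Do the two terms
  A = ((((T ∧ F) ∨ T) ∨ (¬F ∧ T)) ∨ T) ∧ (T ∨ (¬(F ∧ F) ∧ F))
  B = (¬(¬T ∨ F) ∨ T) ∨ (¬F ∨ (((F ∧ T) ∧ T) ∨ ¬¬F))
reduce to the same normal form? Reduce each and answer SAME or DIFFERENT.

Answer: SAME — A ⇓ T, B ⇓ T

Derivation:
Term A:
  start: ((((T ∧ F) ∨ T) ∨ (¬F ∧ T)) ∨ T) ∧ (T ∨ (¬(F ∧ F) ∧ F))
  step 1: T ∧ (T ∨ (¬(F ∧ F) ∧ F))
  step 2: T ∨ (¬(F ∧ F) ∧ F)
  step 3: T

Term B:
  start: (¬(¬T ∨ F) ∨ T) ∨ (¬F ∨ (((F ∧ T) ∧ T) ∨ ¬¬F))
  step 1: T ∨ (¬F ∨ (((F ∧ T) ∧ T) ∨ ¬¬F))
  step 2: T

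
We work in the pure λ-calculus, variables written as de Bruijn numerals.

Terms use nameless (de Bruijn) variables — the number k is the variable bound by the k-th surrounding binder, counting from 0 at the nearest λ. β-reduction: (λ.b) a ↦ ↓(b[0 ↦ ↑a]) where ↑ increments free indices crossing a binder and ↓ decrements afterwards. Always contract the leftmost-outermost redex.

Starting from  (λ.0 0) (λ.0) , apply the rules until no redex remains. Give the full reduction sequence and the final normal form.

  start: (λ.0 0) (λ.0)
  [1] (λ.0) (λ.0)
  [2] λ.0

Answer: normal form = λ.0  (in 2 steps)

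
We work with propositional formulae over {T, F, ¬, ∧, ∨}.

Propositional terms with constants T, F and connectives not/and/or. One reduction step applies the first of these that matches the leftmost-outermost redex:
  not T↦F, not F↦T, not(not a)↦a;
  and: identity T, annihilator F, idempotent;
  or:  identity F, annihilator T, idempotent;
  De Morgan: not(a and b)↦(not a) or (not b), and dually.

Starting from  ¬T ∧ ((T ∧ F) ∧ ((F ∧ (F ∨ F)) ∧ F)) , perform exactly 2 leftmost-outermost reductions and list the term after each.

  start: ¬T ∧ ((T ∧ F) ∧ ((F ∧ (F ∨ F)) ∧ F))
  step 1: F ∧ ((T ∧ F) ∧ ((F ∧ (F ∨ F)) ∧ F))
  step 2: F

Answer: after 2 steps: F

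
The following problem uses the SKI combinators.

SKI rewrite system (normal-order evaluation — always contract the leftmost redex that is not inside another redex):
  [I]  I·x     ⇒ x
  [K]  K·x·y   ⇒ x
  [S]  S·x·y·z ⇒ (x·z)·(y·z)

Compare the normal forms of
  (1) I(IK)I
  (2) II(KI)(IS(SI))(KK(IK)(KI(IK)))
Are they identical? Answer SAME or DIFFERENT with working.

Term A:
  start: I(IK)I
  →1  IKI
  →2  KI

Term B:
  start: II(KI)(IS(SI))(KK(IK)(KI(IK)))
  →1  I(KI)(IS(SI))(KK(IK)(KI(IK)))
  →2  KI(IS(SI))(KK(IK)(KI(IK)))
  →3  I(KK(IK)(KI(IK)))
  →4  KK(IK)(KI(IK))
  →5  K(KI(IK))
  →6  KI

Answer: SAME — A ⇓ KI, B ⇓ KI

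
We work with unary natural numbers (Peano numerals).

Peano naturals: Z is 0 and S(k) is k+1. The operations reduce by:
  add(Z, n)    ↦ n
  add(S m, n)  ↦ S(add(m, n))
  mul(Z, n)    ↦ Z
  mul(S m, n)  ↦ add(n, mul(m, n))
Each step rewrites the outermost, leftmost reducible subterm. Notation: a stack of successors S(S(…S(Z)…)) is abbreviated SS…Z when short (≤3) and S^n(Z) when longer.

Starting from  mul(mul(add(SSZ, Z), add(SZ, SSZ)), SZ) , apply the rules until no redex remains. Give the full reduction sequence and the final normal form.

Answer: normal form = S^6(Z)  (in 37 steps)

Working:
  start: mul(mul(add(SSZ, Z), add(SZ, SSZ)), SZ)
  →1  mul(mul(S(add(SZ, Z)), add(SZ, SSZ)), SZ)
  →2  mul(add(add(SZ, SSZ), mul(add(SZ, Z), add(SZ, SSZ))), SZ)
  →3  mul(add(S(add(Z, SSZ)), mul(add(SZ, Z), add(SZ, SSZ))), SZ)
  →4  mul(S(add(add(Z, SSZ), mul(add(SZ, Z), add(SZ, SSZ)))), SZ)
  →5  add(SZ, mul(add(add(Z, SSZ), mul(add(SZ, Z), add(SZ, SSZ))), SZ))
  →6  S(add(Z, mul(add(add(Z, SSZ), mul(add(SZ, Z), add(SZ, SSZ))), SZ)))
  →7  S(mul(add(add(Z, SSZ), mul(add(SZ, Z), add(SZ, SSZ))), SZ))
  →8  S(mul(add(SSZ, mul(add(SZ, Z), add(SZ, SSZ))), SZ))
  →9  S(mul(S(add(SZ, mul(add(SZ, Z), add(SZ, SSZ)))), SZ))
  →10  S(add(SZ, mul(add(SZ, mul(add(SZ, Z), add(SZ, SSZ))), SZ)))
  →11  S(S(add(Z, mul(add(SZ, mul(add(SZ, Z), add(SZ, SSZ))), SZ))))
  →12  S(S(mul(add(SZ, mul(add(SZ, Z), add(SZ, SSZ))), SZ)))
  →13  S(S(mul(S(add(Z, mul(add(SZ, Z), add(SZ, SSZ)))), SZ)))
  →14  S(S(add(SZ, mul(add(Z, mul(add(SZ, Z), add(SZ, SSZ))), SZ))))
  →15  S(S(S(add(Z, mul(add(Z, mul(add(SZ, Z), add(SZ, SSZ))), SZ)))))
  →16  S(S(S(mul(add(Z, mul(add(SZ, Z), add(SZ, SSZ))), SZ))))
  →17  S(S(S(mul(mul(add(SZ, Z), add(SZ, SSZ)), SZ))))
  →18  S(S(S(mul(mul(S(add(Z, Z)), add(SZ, SSZ)), SZ))))
  →19  S(S(S(mul(add(add(SZ, SSZ), mul(add(Z, Z), add(SZ, SSZ))), SZ))))
  →20  S(S(S(mul(add(S(add(Z, SSZ)), mul(add(Z, Z), add(SZ, SSZ))), SZ))))
  →21  S(S(S(mul(S(add(add(Z, SSZ), mul(add(Z, Z), add(SZ, SSZ)))), SZ))))
  →22  S(S(S(add(SZ, mul(add(add(Z, SSZ), mul(add(Z, Z), add(SZ, SSZ))), SZ)))))
  →23  S(S(S(S(add(Z, mul(add(add(Z, SSZ), mul(add(Z, Z), add(SZ, SSZ))), SZ))))))
  →24  S(S(S(S(mul(add(add(Z, SSZ), mul(add(Z, Z), add(SZ, SSZ))), SZ)))))
  →25  S(S(S(S(mul(add(SSZ, mul(add(Z, Z), add(SZ, SSZ))), SZ)))))
  →26  S(S(S(S(mul(S(add(SZ, mul(add(Z, Z), add(SZ, SSZ)))), SZ)))))
  →27  S(S(S(S(add(SZ, mul(add(SZ, mul(add(Z, Z), add(SZ, SSZ))), SZ))))))
  →28  S(S(S(S(S(add(Z, mul(add(SZ, mul(add(Z, Z), add(SZ, SSZ))), SZ)))))))
  →29  S(S(S(S(S(mul(add(SZ, mul(add(Z, Z), add(SZ, SSZ))), SZ))))))
  →30  S(S(S(S(S(mul(S(add(Z, mul(add(Z, Z), add(SZ, SSZ)))), SZ))))))
  →31  S(S(S(S(S(add(SZ, mul(add(Z, mul(add(Z, Z), add(SZ, SSZ))), SZ)))))))
  →32  S(S(S(S(S(S(add(Z, mul(add(Z, mul(add(Z, Z), add(SZ, SSZ))), SZ))))))))
  →33  S(S(S(S(S(S(mul(add(Z, mul(add(Z, Z), add(SZ, SSZ))), SZ)))))))
  →34  S(S(S(S(S(S(mul(mul(add(Z, Z), add(SZ, SSZ)), SZ)))))))
  →35  S(S(S(S(S(S(mul(mul(Z, add(SZ, SSZ)), SZ)))))))
  →36  S(S(S(S(S(S(mul(Z, SZ)))))))
  →37  S^6(Z)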